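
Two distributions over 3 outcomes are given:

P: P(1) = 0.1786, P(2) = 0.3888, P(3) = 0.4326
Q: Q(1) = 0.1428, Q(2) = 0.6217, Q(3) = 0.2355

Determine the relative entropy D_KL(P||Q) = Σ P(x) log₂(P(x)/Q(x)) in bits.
0.1739 bits

D_KL(P||Q) = Σ P(x) log₂(P(x)/Q(x))

Computing term by term:
  P(1)·log₂(P(1)/Q(1)) = 0.1786·log₂(0.1786/0.1428) = 0.05764
  P(2)·log₂(P(2)/Q(2)) = 0.3888·log₂(0.3888/0.6217) = -0.26329
  P(3)·log₂(P(3)/Q(3)) = 0.4326·log₂(0.4326/0.2355) = 0.37952

D_KL(P||Q) = 0.05764 - 0.26329 + 0.37952 = 0.17387 ≈ 0.1739 bits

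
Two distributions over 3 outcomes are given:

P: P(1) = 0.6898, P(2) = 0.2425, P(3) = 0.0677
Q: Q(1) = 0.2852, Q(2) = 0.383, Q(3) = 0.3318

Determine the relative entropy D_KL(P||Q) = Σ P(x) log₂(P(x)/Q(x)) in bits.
0.5638 bits

D_KL(P||Q) = Σ P(x) log₂(P(x)/Q(x))

Computing term by term:
  P(1)·log₂(P(1)/Q(1)) = 0.6898·log₂(0.6898/0.2852) = 0.87895
  P(2)·log₂(P(2)/Q(2)) = 0.2425·log₂(0.2425/0.383) = -0.15989
  P(3)·log₂(P(3)/Q(3)) = 0.0677·log₂(0.0677/0.3318) = -0.15524

D_KL(P||Q) = 0.87895 - 0.15989 - 0.15524 = 0.56382 ≈ 0.5638 bits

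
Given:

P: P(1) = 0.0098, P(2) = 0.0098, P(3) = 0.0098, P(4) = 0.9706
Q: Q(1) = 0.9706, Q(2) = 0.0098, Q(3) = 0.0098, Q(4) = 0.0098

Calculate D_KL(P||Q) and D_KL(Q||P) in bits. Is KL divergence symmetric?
D_KL(P||Q) = 6.3701 bits, D_KL(Q||P) = 6.3701 bits. The two values coincide for this particular pair, but no — KL divergence is not symmetric in general.

D_KL(P||Q) = Σ P(x) log₂(P(x)/Q(x))

Computing term by term:
  P(1)·log₂(P(1)/Q(1)) = 0.0098·log₂(0.0098/0.9706) = -0.06497
  P(2)·log₂(P(2)/Q(2)) = 0.0098·log₂(0.0098/0.0098) = 0.00000
  P(3)·log₂(P(3)/Q(3)) = 0.0098·log₂(0.0098/0.0098) = 0.00000
  P(4)·log₂(P(4)/Q(4)) = 0.9706·log₂(0.9706/0.0098) = 6.43503

D_KL(P||Q) = -0.06497 + 0.00000 + 0.00000 + 6.43503 = 6.37006 ≈ 6.3701 bits

D_KL(Q||P) = Σ Q(x) log₂(Q(x)/P(x))

Computing term by term:
  Q(1)·log₂(Q(1)/P(1)) = 0.9706·log₂(0.9706/0.0098) = 6.43503
  Q(2)·log₂(Q(2)/P(2)) = 0.0098·log₂(0.0098/0.0098) = 0.00000
  Q(3)·log₂(Q(3)/P(3)) = 0.0098·log₂(0.0098/0.0098) = 0.00000
  Q(4)·log₂(Q(4)/P(4)) = 0.0098·log₂(0.0098/0.9706) = -0.06497

D_KL(Q||P) = 6.43503 + 0.00000 + 0.00000 - 0.06497 = 6.37006 ≈ 6.3701 bits

These ARE equal here. Q is P with outcomes relabeled (Q(1) = P(4), Q(4) = P(1)) by a relabeling that is its own inverse, so the two sums contain exactly the same terms in a different order. This is a special case — KL divergence is not symmetric in general: D_KL(P||Q) ≠ D_KL(Q||P) for most P, Q.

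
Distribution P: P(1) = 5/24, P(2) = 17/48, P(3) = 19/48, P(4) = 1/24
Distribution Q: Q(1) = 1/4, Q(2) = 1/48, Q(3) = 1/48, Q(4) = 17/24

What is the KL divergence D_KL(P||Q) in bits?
2.9040 bits

D_KL(P||Q) = Σ P(x) log₂(P(x)/Q(x))

Computing term by term:
  P(1)·log₂(P(1)/Q(1)) = (5/24)·log₂((5/24)/(1/4)) = -0.05480
  P(2)·log₂(P(2)/Q(2)) = (17/48)·log₂((17/48)/(1/48)) = 1.44764
  P(3)·log₂(P(3)/Q(3)) = (19/48)·log₂((19/48)/(1/48)) = 1.68147
  P(4)·log₂(P(4)/Q(4)) = (1/24)·log₂((1/24)/(17/24)) = -0.17031

D_KL(P||Q) = -0.05480 + 1.44764 + 1.68147 - 0.17031 = 2.90400 ≈ 2.9040 bits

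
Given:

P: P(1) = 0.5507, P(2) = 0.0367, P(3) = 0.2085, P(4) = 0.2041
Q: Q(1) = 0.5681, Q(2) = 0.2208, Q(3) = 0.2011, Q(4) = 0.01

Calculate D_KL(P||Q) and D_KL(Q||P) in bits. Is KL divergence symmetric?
D_KL(P||Q) = 0.7792 bits, D_KL(Q||P) = 0.5431 bits. No, KL divergence is not symmetric.

D_KL(P||Q) = Σ P(x) log₂(P(x)/Q(x))

Computing term by term:
  P(1)·log₂(P(1)/Q(1)) = 0.5507·log₂(0.5507/0.5681) = -0.02471
  P(2)·log₂(P(2)/Q(2)) = 0.0367·log₂(0.0367/0.2208) = -0.09501
  P(3)·log₂(P(3)/Q(3)) = 0.2085·log₂(0.2085/0.2011) = 0.01087
  P(4)·log₂(P(4)/Q(4)) = 0.2041·log₂(0.2041/0.01) = 0.88808

D_KL(P||Q) = -0.02471 - 0.09501 + 0.01087 + 0.88808 = 0.77923 ≈ 0.7792 bits

D_KL(Q||P) = Σ Q(x) log₂(Q(x)/P(x))

Computing term by term:
  Q(1)·log₂(Q(1)/P(1)) = 0.5681·log₂(0.5681/0.5507) = 0.02550
  Q(2)·log₂(Q(2)/P(2)) = 0.2208·log₂(0.2208/0.0367) = 0.57163
  Q(3)·log₂(Q(3)/P(3)) = 0.2011·log₂(0.2011/0.2085) = -0.01048
  Q(4)·log₂(Q(4)/P(4)) = 0.01·log₂(0.01/0.2041) = -0.04351

D_KL(Q||P) = 0.02550 + 0.57163 - 0.01048 - 0.04351 = 0.54314 ≈ 0.5431 bits

These are NOT equal (difference: 0.2361 bits). KL divergence is asymmetric: D_KL(P||Q) ≠ D_KL(Q||P) in general.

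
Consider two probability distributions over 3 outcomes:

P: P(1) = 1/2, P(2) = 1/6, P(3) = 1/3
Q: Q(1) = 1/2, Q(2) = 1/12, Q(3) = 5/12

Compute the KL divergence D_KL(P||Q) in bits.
0.0594 bits

D_KL(P||Q) = Σ P(x) log₂(P(x)/Q(x))

Computing term by term:
  P(1)·log₂(P(1)/Q(1)) = (1/2)·log₂((1/2)/(1/2)) = 0.00000
  P(2)·log₂(P(2)/Q(2)) = (1/6)·log₂((1/6)/(1/12)) = 0.16667
  P(3)·log₂(P(3)/Q(3)) = (1/3)·log₂((1/3)/(5/12)) = -0.10731

D_KL(P||Q) = 0.00000 + 0.16667 - 0.10731 = 0.05936 ≈ 0.0594 bits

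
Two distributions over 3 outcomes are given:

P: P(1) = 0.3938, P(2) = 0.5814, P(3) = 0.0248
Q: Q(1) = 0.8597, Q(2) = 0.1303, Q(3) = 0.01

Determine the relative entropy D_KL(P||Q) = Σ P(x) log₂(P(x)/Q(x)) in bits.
0.8434 bits

D_KL(P||Q) = Σ P(x) log₂(P(x)/Q(x))

Computing term by term:
  P(1)·log₂(P(1)/Q(1)) = 0.3938·log₂(0.3938/0.8597) = -0.44356
  P(2)·log₂(P(2)/Q(2)) = 0.5814·log₂(0.5814/0.1303) = 1.25448
  P(3)·log₂(P(3)/Q(3)) = 0.0248·log₂(0.0248/0.01) = 0.03250

D_KL(P||Q) = -0.44356 + 1.25448 + 0.03250 = 0.84342 ≈ 0.8434 bits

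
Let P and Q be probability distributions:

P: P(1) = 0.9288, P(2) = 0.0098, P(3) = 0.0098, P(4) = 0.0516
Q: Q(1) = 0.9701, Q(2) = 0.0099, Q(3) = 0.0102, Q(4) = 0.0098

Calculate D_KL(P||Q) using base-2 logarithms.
0.0647 bits

D_KL(P||Q) = Σ P(x) log₂(P(x)/Q(x))

Computing term by term:
  P(1)·log₂(P(1)/Q(1)) = 0.9288·log₂(0.9288/0.9701) = -0.05830
  P(2)·log₂(P(2)/Q(2)) = 0.0098·log₂(0.0098/0.0099) = -0.00014
  P(3)·log₂(P(3)/Q(3)) = 0.0098·log₂(0.0098/0.0102) = -0.00057
  P(4)·log₂(P(4)/Q(4)) = 0.0516·log₂(0.0516/0.0098) = 0.12366

D_KL(P||Q) = -0.05830 - 0.00014 - 0.00057 + 0.12366 = 0.06465 ≈ 0.0647 bits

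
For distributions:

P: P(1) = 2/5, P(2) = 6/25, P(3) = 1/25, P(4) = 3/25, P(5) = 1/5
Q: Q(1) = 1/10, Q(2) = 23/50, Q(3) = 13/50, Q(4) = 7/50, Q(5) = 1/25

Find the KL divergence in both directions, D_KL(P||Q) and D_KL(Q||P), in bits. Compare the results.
D_KL(P||Q) = 0.9044 bits, D_KL(Q||P) = 0.8721 bits. D_KL(P||Q) is larger than D_KL(Q||P) by 0.0323 bits; the two directions differ.

D_KL(P||Q) = Σ P(x) log₂(P(x)/Q(x))

Computing term by term:
  P(1)·log₂(P(1)/Q(1)) = (2/5)·log₂((2/5)/(1/10)) = 0.80000
  P(2)·log₂(P(2)/Q(2)) = (6/25)·log₂((6/25)/(23/50)) = -0.22526
  P(3)·log₂(P(3)/Q(3)) = (1/25)·log₂((1/25)/(13/50)) = -0.10802
  P(4)·log₂(P(4)/Q(4)) = (3/25)·log₂((3/25)/(7/50)) = -0.02669
  P(5)·log₂(P(5)/Q(5)) = (1/5)·log₂((1/5)/(1/25)) = 0.46439

D_KL(P||Q) = 0.80000 - 0.22526 - 0.10802 - 0.02669 + 0.46439 = 0.90442 ≈ 0.9044 bits

D_KL(Q||P) = Σ Q(x) log₂(Q(x)/P(x))

Computing term by term:
  Q(1)·log₂(Q(1)/P(1)) = (1/10)·log₂((1/10)/(2/5)) = -0.20000
  Q(2)·log₂(Q(2)/P(2)) = (23/50)·log₂((23/50)/(6/25)) = 0.43176
  Q(3)·log₂(Q(3)/P(3)) = (13/50)·log₂((13/50)/(1/25)) = 0.70211
  Q(4)·log₂(Q(4)/P(4)) = (7/50)·log₂((7/50)/(3/25)) = 0.03113
  Q(5)·log₂(Q(5)/P(5)) = (1/25)·log₂((1/25)/(1/5)) = -0.09288

D_KL(Q||P) = -0.20000 + 0.43176 + 0.70211 + 0.03113 - 0.09288 = 0.87212 ≈ 0.8721 bits

These are NOT equal (difference: 0.0323 bits). KL divergence is asymmetric: D_KL(P||Q) ≠ D_KL(Q||P) in general.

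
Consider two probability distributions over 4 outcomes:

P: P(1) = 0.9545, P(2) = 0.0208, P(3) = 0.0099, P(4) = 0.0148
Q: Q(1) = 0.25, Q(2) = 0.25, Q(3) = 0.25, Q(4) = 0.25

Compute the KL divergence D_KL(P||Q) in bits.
1.6638 bits

D_KL(P||Q) = Σ P(x) log₂(P(x)/Q(x))

Computing term by term:
  P(1)·log₂(P(1)/Q(1)) = 0.9545·log₂(0.9545/0.25) = 1.84487
  P(2)·log₂(P(2)/Q(2)) = 0.0208·log₂(0.0208/0.25) = -0.07462
  P(3)·log₂(P(3)/Q(3)) = 0.0099·log₂(0.0099/0.25) = -0.04612
  P(4)·log₂(P(4)/Q(4)) = 0.0148·log₂(0.0148/0.25) = -0.06036

D_KL(P||Q) = 1.84487 - 0.07462 - 0.04612 - 0.06036 = 1.66377 ≈ 1.6638 bits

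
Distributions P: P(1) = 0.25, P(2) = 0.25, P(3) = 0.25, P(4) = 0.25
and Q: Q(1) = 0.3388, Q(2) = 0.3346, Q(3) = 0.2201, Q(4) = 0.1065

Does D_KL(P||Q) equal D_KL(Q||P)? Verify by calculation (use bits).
D_KL(P||Q) = 0.1390 bits, D_KL(Q||P) = 0.1177 bits. No — D_KL(P||Q) ≠ D_KL(Q||P) for this pair.

D_KL(P||Q) = Σ P(x) log₂(P(x)/Q(x))

Computing term by term:
  P(1)·log₂(P(1)/Q(1)) = 0.25·log₂(0.25/0.3388) = -0.10963
  P(2)·log₂(P(2)/Q(2)) = 0.25·log₂(0.25/0.3346) = -0.10513
  P(3)·log₂(P(3)/Q(3)) = 0.25·log₂(0.25/0.2201) = 0.04594
  P(4)·log₂(P(4)/Q(4)) = 0.25·log₂(0.25/0.1065) = 0.30777

D_KL(P||Q) = -0.10963 - 0.10513 + 0.04594 + 0.30777 = 0.13895 ≈ 0.1390 bits

D_KL(Q||P) = Σ Q(x) log₂(Q(x)/P(x))

Computing term by term:
  Q(1)·log₂(Q(1)/P(1)) = 0.3388·log₂(0.3388/0.25) = 0.14857
  Q(2)·log₂(Q(2)/P(2)) = 0.3346·log₂(0.3346/0.25) = 0.14070
  Q(3)·log₂(Q(3)/P(3)) = 0.2201·log₂(0.2201/0.25) = -0.04045
  Q(4)·log₂(Q(4)/P(4)) = 0.1065·log₂(0.1065/0.25) = -0.13111

D_KL(Q||P) = 0.14857 + 0.14070 - 0.04045 - 0.13111 = 0.11771 ≈ 0.1177 bits

These are NOT equal (difference: 0.0213 bits). KL divergence is asymmetric: D_KL(P||Q) ≠ D_KL(Q||P) in general.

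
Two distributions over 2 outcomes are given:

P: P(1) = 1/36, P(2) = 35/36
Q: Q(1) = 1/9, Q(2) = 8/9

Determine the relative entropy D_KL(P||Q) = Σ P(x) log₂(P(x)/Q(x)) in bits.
0.0701 bits

D_KL(P||Q) = Σ P(x) log₂(P(x)/Q(x))

Computing term by term:
  P(1)·log₂(P(1)/Q(1)) = (1/36)·log₂((1/36)/(1/9)) = -0.05556
  P(2)·log₂(P(2)/Q(2)) = (35/36)·log₂((35/36)/(8/9)) = 0.12569

D_KL(P||Q) = -0.05556 + 0.12569 = 0.07013 ≈ 0.0701 bits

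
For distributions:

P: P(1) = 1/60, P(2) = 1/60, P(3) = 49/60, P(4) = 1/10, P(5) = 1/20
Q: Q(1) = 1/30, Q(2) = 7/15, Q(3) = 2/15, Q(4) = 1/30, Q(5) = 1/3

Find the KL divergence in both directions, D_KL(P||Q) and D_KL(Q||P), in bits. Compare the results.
D_KL(P||Q) = 2.0602 bits, D_KL(Q||P) = 2.7876 bits. D_KL(Q||P) is larger than D_KL(P||Q) by 0.7274 bits; the two directions differ.

D_KL(P||Q) = Σ P(x) log₂(P(x)/Q(x))

Computing term by term:
  P(1)·log₂(P(1)/Q(1)) = (1/60)·log₂((1/60)/(1/30)) = -0.01667
  P(2)·log₂(P(2)/Q(2)) = (1/60)·log₂((1/60)/(7/15)) = -0.08012
  P(3)·log₂(P(3)/Q(3)) = (49/60)·log₂((49/60)/(2/15)) = 2.13535
  P(4)·log₂(P(4)/Q(4)) = (1/10)·log₂((1/10)/(1/30)) = 0.15850
  P(5)·log₂(P(5)/Q(5)) = (1/20)·log₂((1/20)/(1/3)) = -0.13685

D_KL(P||Q) = -0.01667 - 0.08012 + 2.13535 + 0.15850 - 0.13685 = 2.06021 ≈ 2.0602 bits

D_KL(Q||P) = Σ Q(x) log₂(Q(x)/P(x))

Computing term by term:
  Q(1)·log₂(Q(1)/P(1)) = (1/30)·log₂((1/30)/(1/60)) = 0.03333
  Q(2)·log₂(Q(2)/P(2)) = (7/15)·log₂((7/15)/(1/60)) = 2.24343
  Q(3)·log₂(Q(3)/P(3)) = (2/15)·log₂((2/15)/(49/60)) = -0.34863
  Q(4)·log₂(Q(4)/P(4)) = (1/30)·log₂((1/30)/(1/10)) = -0.05283
  Q(5)·log₂(Q(5)/P(5)) = (1/3)·log₂((1/3)/(1/20)) = 0.91232

D_KL(Q||P) = 0.03333 + 2.24343 - 0.34863 - 0.05283 + 0.91232 = 2.78762 ≈ 2.7876 bits

These are NOT equal (difference: 0.7274 bits). KL divergence is asymmetric: D_KL(P||Q) ≠ D_KL(Q||P) in general.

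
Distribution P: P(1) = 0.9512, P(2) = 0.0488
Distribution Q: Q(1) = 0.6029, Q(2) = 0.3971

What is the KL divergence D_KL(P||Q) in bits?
0.4781 bits

D_KL(P||Q) = Σ P(x) log₂(P(x)/Q(x))

Computing term by term:
  P(1)·log₂(P(1)/Q(1)) = 0.9512·log₂(0.9512/0.6029) = 0.62573
  P(2)·log₂(P(2)/Q(2)) = 0.0488·log₂(0.0488/0.3971) = -0.14760

D_KL(P||Q) = 0.62573 - 0.14760 = 0.47813 ≈ 0.4781 bits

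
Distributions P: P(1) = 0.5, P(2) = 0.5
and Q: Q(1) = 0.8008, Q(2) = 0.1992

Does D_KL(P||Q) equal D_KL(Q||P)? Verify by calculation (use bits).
D_KL(P||Q) = 0.3241 bits, D_KL(Q||P) = 0.2797 bits. No — D_KL(P||Q) ≠ D_KL(Q||P) for this pair.

D_KL(P||Q) = Σ P(x) log₂(P(x)/Q(x))

Computing term by term:
  P(1)·log₂(P(1)/Q(1)) = 0.5·log₂(0.5/0.8008) = -0.33976
  P(2)·log₂(P(2)/Q(2)) = 0.5·log₂(0.5/0.1992) = 0.66386

D_KL(P||Q) = -0.33976 + 0.66386 = 0.32410 ≈ 0.3241 bits

D_KL(Q||P) = Σ Q(x) log₂(Q(x)/P(x))

Computing term by term:
  Q(1)·log₂(Q(1)/P(1)) = 0.8008·log₂(0.8008/0.5) = 0.54415
  Q(2)·log₂(Q(2)/P(2)) = 0.1992·log₂(0.1992/0.5) = -0.26448

D_KL(Q||P) = 0.54415 - 0.26448 = 0.27967 ≈ 0.2797 bits

These are NOT equal (difference: 0.0444 bits). KL divergence is asymmetric: D_KL(P||Q) ≠ D_KL(Q||P) in general.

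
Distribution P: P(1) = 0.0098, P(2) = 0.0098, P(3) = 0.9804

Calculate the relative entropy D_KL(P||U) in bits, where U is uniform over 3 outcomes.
1.4262 bits

U(i) = 1/3 for all i

D_KL(P||U) = Σ P(x) log₂(P(x) / (1/3))
           = Σ P(x) log₂(P(x)) + log₂(3)
           = log₂(3) - H(P)

H(P) = -Σ P(x) log₂(P(x)):
  -P(1)·log₂(P(1)) = -(0.0098)·log₂(0.0098) = 0.06540
  -P(2)·log₂(P(2)) = -(0.0098)·log₂(0.0098) = 0.06540
  -P(3)·log₂(P(3)) = -(0.9804)·log₂(0.9804) = 0.02800
H(P) = 0.06540 + 0.06540 + 0.02800 = 0.15880 bits

log₂(3) = 1.58496 bits

D_KL(P||U) = 1.58496 - 0.15880 = 1.42616 ≈ 1.4262 bits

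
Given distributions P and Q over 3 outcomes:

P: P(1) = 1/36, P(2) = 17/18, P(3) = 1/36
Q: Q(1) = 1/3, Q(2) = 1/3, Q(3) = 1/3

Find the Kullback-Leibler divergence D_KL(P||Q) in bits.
1.2199 bits

D_KL(P||Q) = Σ P(x) log₂(P(x)/Q(x))

Computing term by term:
  P(1)·log₂(P(1)/Q(1)) = (1/36)·log₂((1/36)/(1/3)) = -0.09958
  P(2)·log₂(P(2)/Q(2)) = (17/18)·log₂((17/18)/(1/3)) = 1.41903
  P(3)·log₂(P(3)/Q(3)) = (1/36)·log₂((1/36)/(1/3)) = -0.09958

D_KL(P||Q) = -0.09958 + 1.41903 - 0.09958 = 1.21987 ≈ 1.2199 bits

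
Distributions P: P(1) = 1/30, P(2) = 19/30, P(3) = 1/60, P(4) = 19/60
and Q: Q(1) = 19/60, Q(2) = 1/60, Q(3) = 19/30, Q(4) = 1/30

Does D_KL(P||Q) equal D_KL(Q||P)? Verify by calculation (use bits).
D_KL(P||Q) = 4.1565 bits, D_KL(Q||P) = 4.1565 bits. Yes — for this pair D_KL(P||Q) = D_KL(Q||P).

D_KL(P||Q) = Σ P(x) log₂(P(x)/Q(x))

Computing term by term:
  P(1)·log₂(P(1)/Q(1)) = (1/30)·log₂((1/30)/(19/60)) = -0.10826
  P(2)·log₂(P(2)/Q(2)) = (19/30)·log₂((19/30)/(1/60)) = 3.32369
  P(3)·log₂(P(3)/Q(3)) = (1/60)·log₂((1/60)/(19/30)) = -0.08747
  P(4)·log₂(P(4)/Q(4)) = (19/60)·log₂((19/60)/(1/30)) = 1.02851

D_KL(P||Q) = -0.10826 + 3.32369 - 0.08747 + 1.02851 = 4.15647 ≈ 4.1565 bits

D_KL(Q||P) = Σ Q(x) log₂(Q(x)/P(x))

Computing term by term:
  Q(1)·log₂(Q(1)/P(1)) = (19/60)·log₂((19/60)/(1/30)) = 1.02851
  Q(2)·log₂(Q(2)/P(2)) = (1/60)·log₂((1/60)/(19/30)) = -0.08747
  Q(3)·log₂(Q(3)/P(3)) = (19/30)·log₂((19/30)/(1/60)) = 3.32369
  Q(4)·log₂(Q(4)/P(4)) = (1/30)·log₂((1/30)/(19/60)) = -0.10826

D_KL(Q||P) = 1.02851 - 0.08747 + 3.32369 - 0.10826 = 4.15647 ≈ 4.1565 bits

These ARE equal here. Q is P with outcomes relabeled (Q(1) = P(4), Q(2) = P(3), Q(3) = P(2), Q(4) = P(1)) by a relabeling that is its own inverse, so the two sums contain exactly the same terms in a different order. This is a special case — KL divergence is not symmetric in general: D_KL(P||Q) ≠ D_KL(Q||P) for most P, Q.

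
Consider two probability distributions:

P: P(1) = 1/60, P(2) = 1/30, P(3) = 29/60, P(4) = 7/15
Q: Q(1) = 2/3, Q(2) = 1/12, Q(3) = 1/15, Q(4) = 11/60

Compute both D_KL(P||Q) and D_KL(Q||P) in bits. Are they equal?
D_KL(P||Q) = 1.8776 bits, D_KL(Q||P) = 3.2205 bits. No, they are not equal.

D_KL(P||Q) = Σ P(x) log₂(P(x)/Q(x))

Computing term by term:
  P(1)·log₂(P(1)/Q(1)) = (1/60)·log₂((1/60)/(2/3)) = -0.08870
  P(2)·log₂(P(2)/Q(2)) = (1/30)·log₂((1/30)/(1/12)) = -0.04406
  P(3)·log₂(P(3)/Q(3)) = (29/60)·log₂((29/60)/(1/15)) = 1.38136
  P(4)·log₂(P(4)/Q(4)) = (7/15)·log₂((7/15)/(11/60)) = 0.62903

D_KL(P||Q) = -0.08870 - 0.04406 + 1.38136 + 0.62903 = 1.87763 ≈ 1.8776 bits

D_KL(Q||P) = Σ Q(x) log₂(Q(x)/P(x))

Computing term by term:
  Q(1)·log₂(Q(1)/P(1)) = (2/3)·log₂((2/3)/(1/60)) = 3.54795
  Q(2)·log₂(Q(2)/P(2)) = (1/12)·log₂((1/12)/(1/30)) = 0.11016
  Q(3)·log₂(Q(3)/P(3)) = (1/15)·log₂((1/15)/(29/60)) = -0.19053
  Q(4)·log₂(Q(4)/P(4)) = (11/60)·log₂((11/60)/(7/15)) = -0.24712

D_KL(Q||P) = 3.54795 + 0.11016 - 0.19053 - 0.24712 = 3.22046 ≈ 3.2205 bits

These are NOT equal (difference: 1.3429 bits). KL divergence is asymmetric: D_KL(P||Q) ≠ D_KL(Q||P) in general.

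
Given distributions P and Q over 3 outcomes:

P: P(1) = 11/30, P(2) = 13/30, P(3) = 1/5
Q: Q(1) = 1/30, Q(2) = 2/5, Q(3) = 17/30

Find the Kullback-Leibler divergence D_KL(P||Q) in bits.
1.0180 bits

D_KL(P||Q) = Σ P(x) log₂(P(x)/Q(x))

Computing term by term:
  P(1)·log₂(P(1)/Q(1)) = (11/30)·log₂((11/30)/(1/30)) = 1.26846
  P(2)·log₂(P(2)/Q(2)) = (13/30)·log₂((13/30)/(2/5)) = 0.05004
  P(3)·log₂(P(3)/Q(3)) = (1/5)·log₂((1/5)/(17/30)) = -0.30050

D_KL(P||Q) = 1.26846 + 0.05004 - 0.30050 = 1.01800 ≈ 1.0180 bits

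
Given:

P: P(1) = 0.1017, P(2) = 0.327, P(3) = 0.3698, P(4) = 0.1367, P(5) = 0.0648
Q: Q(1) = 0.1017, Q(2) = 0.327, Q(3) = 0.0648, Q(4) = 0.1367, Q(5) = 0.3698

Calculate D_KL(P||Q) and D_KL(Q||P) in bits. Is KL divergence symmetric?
D_KL(P||Q) = 0.7664 bits, D_KL(Q||P) = 0.7664 bits. The two values coincide for this particular pair, but no — KL divergence is not symmetric in general.

D_KL(P||Q) = Σ P(x) log₂(P(x)/Q(x))

Computing term by term:
  P(1)·log₂(P(1)/Q(1)) = 0.1017·log₂(0.1017/0.1017) = 0.00000
  P(2)·log₂(P(2)/Q(2)) = 0.327·log₂(0.327/0.327) = 0.00000
  P(3)·log₂(P(3)/Q(3)) = 0.3698·log₂(0.3698/0.0648) = 0.92919
  P(4)·log₂(P(4)/Q(4)) = 0.1367·log₂(0.1367/0.1367) = 0.00000
  P(5)·log₂(P(5)/Q(5)) = 0.0648·log₂(0.0648/0.3698) = -0.16282

D_KL(P||Q) = 0.00000 + 0.00000 + 0.92919 + 0.00000 - 0.16282 = 0.76637 ≈ 0.7664 bits

D_KL(Q||P) = Σ Q(x) log₂(Q(x)/P(x))

Computing term by term:
  Q(1)·log₂(Q(1)/P(1)) = 0.1017·log₂(0.1017/0.1017) = 0.00000
  Q(2)·log₂(Q(2)/P(2)) = 0.327·log₂(0.327/0.327) = 0.00000
  Q(3)·log₂(Q(3)/P(3)) = 0.0648·log₂(0.0648/0.3698) = -0.16282
  Q(4)·log₂(Q(4)/P(4)) = 0.1367·log₂(0.1367/0.1367) = 0.00000
  Q(5)·log₂(Q(5)/P(5)) = 0.3698·log₂(0.3698/0.0648) = 0.92919

D_KL(Q||P) = 0.00000 + 0.00000 - 0.16282 + 0.00000 + 0.92919 = 0.76637 ≈ 0.7664 bits

These ARE equal here. Q is P with outcomes relabeled (Q(3) = P(5), Q(5) = P(3)) by a relabeling that is its own inverse, so the two sums contain exactly the same terms in a different order. This is a special case — KL divergence is not symmetric in general: D_KL(P||Q) ≠ D_KL(Q||P) for most P, Q.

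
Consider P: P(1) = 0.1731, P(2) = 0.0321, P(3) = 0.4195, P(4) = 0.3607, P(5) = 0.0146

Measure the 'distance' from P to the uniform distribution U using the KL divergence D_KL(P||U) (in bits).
0.5793 bits

U(i) = 1/5 for all i

D_KL(P||U) = Σ P(x) log₂(P(x) / (1/5))
           = Σ P(x) log₂(P(x)) + log₂(5)
           = log₂(5) - H(P)

H(P) = -Σ P(x) log₂(P(x)):
  -P(1)·log₂(P(1)) = -(0.1731)·log₂(0.1731) = 0.43800
  -P(2)·log₂(P(2)) = -(0.0321)·log₂(0.0321) = 0.15926
  -P(3)·log₂(P(3)) = -(0.4195)·log₂(0.4195) = 0.52574
  -P(4)·log₂(P(4)) = -(0.3607)·log₂(0.3607) = 0.53064
  -P(5)·log₂(P(5)) = -(0.0146)·log₂(0.0146) = 0.08903
H(P) = 0.43800 + 0.15926 + 0.52574 + 0.53064 + 0.08903 = 1.74267 bits

log₂(5) = 2.32193 bits

D_KL(P||U) = 2.32193 - 1.74267 = 0.57926 ≈ 0.5793 bits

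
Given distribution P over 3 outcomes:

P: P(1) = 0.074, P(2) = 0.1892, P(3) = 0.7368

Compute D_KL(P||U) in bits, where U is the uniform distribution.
0.5279 bits

U(i) = 1/3 for all i

D_KL(P||U) = Σ P(x) log₂(P(x) / (1/3))
           = Σ P(x) log₂(P(x)) + log₂(3)
           = log₂(3) - H(P)

H(P) = -Σ P(x) log₂(P(x)):
  -P(1)·log₂(P(1)) = -(0.074)·log₂(0.074) = 0.27797
  -P(2)·log₂(P(2)) = -(0.1892)·log₂(0.1892) = 0.45446
  -P(3)·log₂(P(3)) = -(0.7368)·log₂(0.7368) = 0.32467
H(P) = 0.27797 + 0.45446 + 0.32467 = 1.05710 bits

log₂(3) = 1.58496 bits

D_KL(P||U) = 1.58496 - 1.05710 = 0.52786 ≈ 0.5279 bits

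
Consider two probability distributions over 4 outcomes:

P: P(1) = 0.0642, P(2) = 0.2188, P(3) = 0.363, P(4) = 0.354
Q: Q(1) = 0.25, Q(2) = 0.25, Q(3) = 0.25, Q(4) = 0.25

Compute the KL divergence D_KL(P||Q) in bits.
0.2050 bits

D_KL(P||Q) = Σ P(x) log₂(P(x)/Q(x))

Computing term by term:
  P(1)·log₂(P(1)/Q(1)) = 0.0642·log₂(0.0642/0.25) = -0.12591
  P(2)·log₂(P(2)/Q(2)) = 0.2188·log₂(0.2188/0.25) = -0.04208
  P(3)·log₂(P(3)/Q(3)) = 0.363·log₂(0.363/0.25) = 0.19531
  P(4)·log₂(P(4)/Q(4)) = 0.354·log₂(0.354/0.25) = 0.17764

D_KL(P||Q) = -0.12591 - 0.04208 + 0.19531 + 0.17764 = 0.20496 ≈ 0.2050 bits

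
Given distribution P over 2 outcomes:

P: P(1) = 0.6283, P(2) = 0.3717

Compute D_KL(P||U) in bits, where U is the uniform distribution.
0.0480 bits

U(i) = 1/2 for all i

D_KL(P||U) = Σ P(x) log₂(P(x) / (1/2))
           = Σ P(x) log₂(P(x)) + log₂(2)
           = log₂(2) - H(P)

H(P) = -Σ P(x) log₂(P(x)):
  -P(1)·log₂(P(1)) = -(0.6283)·log₂(0.6283) = 0.42126
  -P(2)·log₂(P(2)) = -(0.3717)·log₂(0.3717) = 0.53071
H(P) = 0.42126 + 0.53071 = 0.95197 bits

log₂(2) = 1.00000 bits

D_KL(P||U) = 1.00000 - 0.95197 = 0.04803 ≈ 0.0480 bits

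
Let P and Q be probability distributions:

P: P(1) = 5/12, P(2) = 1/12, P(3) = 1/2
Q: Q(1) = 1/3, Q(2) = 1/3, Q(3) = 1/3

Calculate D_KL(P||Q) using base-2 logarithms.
0.2600 bits

D_KL(P||Q) = Σ P(x) log₂(P(x)/Q(x))

Computing term by term:
  P(1)·log₂(P(1)/Q(1)) = (5/12)·log₂((5/12)/(1/3)) = 0.13414
  P(2)·log₂(P(2)/Q(2)) = (1/12)·log₂((1/12)/(1/3)) = -0.16667
  P(3)·log₂(P(3)/Q(3)) = (1/2)·log₂((1/2)/(1/3)) = 0.29248

D_KL(P||Q) = 0.13414 - 0.16667 + 0.29248 = 0.25995 ≈ 0.2600 bits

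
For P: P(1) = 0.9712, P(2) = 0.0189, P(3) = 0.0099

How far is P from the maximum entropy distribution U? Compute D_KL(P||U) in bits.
1.3699 bits

U(i) = 1/3 for all i

D_KL(P||U) = Σ P(x) log₂(P(x) / (1/3))
           = Σ P(x) log₂(P(x)) + log₂(3)
           = log₂(3) - H(P)

H(P) = -Σ P(x) log₂(P(x)):
  -P(1)·log₂(P(1)) = -(0.9712)·log₂(0.9712) = 0.04095
  -P(2)·log₂(P(2)) = -(0.0189)·log₂(0.0189) = 0.10821
  -P(3)·log₂(P(3)) = -(0.0099)·log₂(0.0099) = 0.06592
H(P) = 0.04095 + 0.10821 + 0.06592 = 0.21508 bits

log₂(3) = 1.58496 bits

D_KL(P||U) = 1.58496 - 0.21508 = 1.36988 ≈ 1.3699 bits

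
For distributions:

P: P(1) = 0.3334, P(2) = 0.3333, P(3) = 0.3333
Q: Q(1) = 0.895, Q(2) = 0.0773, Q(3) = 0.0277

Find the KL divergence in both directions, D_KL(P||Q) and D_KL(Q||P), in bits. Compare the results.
D_KL(P||Q) = 1.4239 bits, D_KL(Q||P) = 1.0127 bits. D_KL(P||Q) is larger than D_KL(Q||P) by 0.4112 bits; the two directions differ.

D_KL(P||Q) = Σ P(x) log₂(P(x)/Q(x))

Computing term by term:
  P(1)·log₂(P(1)/Q(1)) = 0.3334·log₂(0.3334/0.895) = -0.47497
  P(2)·log₂(P(2)/Q(2)) = 0.3333·log₂(0.3333/0.0773) = 0.70269
  P(3)·log₂(P(3)/Q(3)) = 0.3333·log₂(0.3333/0.0277) = 1.19617

D_KL(P||Q) = -0.47497 + 0.70269 + 1.19617 = 1.42389 ≈ 1.4239 bits

D_KL(Q||P) = Σ Q(x) log₂(Q(x)/P(x))

Computing term by term:
  Q(1)·log₂(Q(1)/P(1)) = 0.895·log₂(0.895/0.3334) = 1.27505
  Q(2)·log₂(Q(2)/P(2)) = 0.0773·log₂(0.0773/0.3333) = -0.16297
  Q(3)·log₂(Q(3)/P(3)) = 0.0277·log₂(0.0277/0.3333) = -0.09941

D_KL(Q||P) = 1.27505 - 0.16297 - 0.09941 = 1.01267 ≈ 1.0127 bits

These are NOT equal (difference: 0.4112 bits). KL divergence is asymmetric: D_KL(P||Q) ≠ D_KL(Q||P) in general.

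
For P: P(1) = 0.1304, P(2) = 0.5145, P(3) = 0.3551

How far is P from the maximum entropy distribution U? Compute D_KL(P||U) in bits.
0.1780 bits

U(i) = 1/3 for all i

D_KL(P||U) = Σ P(x) log₂(P(x) / (1/3))
           = Σ P(x) log₂(P(x)) + log₂(3)
           = log₂(3) - H(P)

H(P) = -Σ P(x) log₂(P(x)):
  -P(1)·log₂(P(1)) = -(0.1304)·log₂(0.1304) = 0.38324
  -P(2)·log₂(P(2)) = -(0.5145)·log₂(0.5145) = 0.49328
  -P(3)·log₂(P(3)) = -(0.3551)·log₂(0.3551) = 0.53041
H(P) = 0.38324 + 0.49328 + 0.53041 = 1.40693 bits

log₂(3) = 1.58496 bits

D_KL(P||U) = 1.58496 - 1.40693 = 0.17803 ≈ 0.1780 bits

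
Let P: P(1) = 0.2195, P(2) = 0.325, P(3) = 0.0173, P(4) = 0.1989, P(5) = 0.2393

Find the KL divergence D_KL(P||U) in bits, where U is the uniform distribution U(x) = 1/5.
0.2564 bits

U(i) = 1/5 for all i

D_KL(P||U) = Σ P(x) log₂(P(x) / (1/5))
           = Σ P(x) log₂(P(x)) + log₂(5)
           = log₂(5) - H(P)

H(P) = -Σ P(x) log₂(P(x)):
  -P(1)·log₂(P(1)) = -(0.2195)·log₂(0.2195) = 0.48020
  -P(2)·log₂(P(2)) = -(0.325)·log₂(0.325) = 0.52698
  -P(3)·log₂(P(3)) = -(0.0173)·log₂(0.0173) = 0.10126
  -P(4)·log₂(P(4)) = -(0.1989)·log₂(0.1989) = 0.46341
  -P(5)·log₂(P(5)) = -(0.2393)·log₂(0.2393) = 0.49370
H(P) = 0.48020 + 0.52698 + 0.10126 + 0.46341 + 0.49370 = 2.06555 bits

log₂(5) = 2.32193 bits

D_KL(P||U) = 2.32193 - 2.06555 = 0.25638 ≈ 0.2564 bits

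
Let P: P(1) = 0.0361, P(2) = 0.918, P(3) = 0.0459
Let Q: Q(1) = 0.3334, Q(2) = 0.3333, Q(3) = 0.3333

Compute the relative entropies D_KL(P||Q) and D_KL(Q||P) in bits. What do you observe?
D_KL(P||Q) = 1.0948 bits, D_KL(Q||P) = 1.5354 bits. The two directions give different values (D_KL(Q||P) exceeds D_KL(P||Q) by 0.4406 bits): KL divergence is asymmetric.

D_KL(P||Q) = Σ P(x) log₂(P(x)/Q(x))

Computing term by term:
  P(1)·log₂(P(1)/Q(1)) = 0.0361·log₂(0.0361/0.3334) = -0.11578
  P(2)·log₂(P(2)/Q(2)) = 0.918·log₂(0.918/0.3333) = 1.34182
  P(3)·log₂(P(3)/Q(3)) = 0.0459·log₂(0.0459/0.3333) = -0.13129

D_KL(P||Q) = -0.11578 + 1.34182 - 0.13129 = 1.09475 ≈ 1.0948 bits

D_KL(Q||P) = Σ Q(x) log₂(Q(x)/P(x))

Computing term by term:
  Q(1)·log₂(Q(1)/P(1)) = 0.3334·log₂(0.3334/0.0361) = 1.06927
  Q(2)·log₂(Q(2)/P(2)) = 0.3333·log₂(0.3333/0.918) = -0.48718
  Q(3)·log₂(Q(3)/P(3)) = 0.3333·log₂(0.3333/0.0459) = 0.95332

D_KL(Q||P) = 1.06927 - 0.48718 + 0.95332 = 1.53541 ≈ 1.5354 bits

These are NOT equal (difference: 0.4406 bits). KL divergence is asymmetric: D_KL(P||Q) ≠ D_KL(Q||P) in general.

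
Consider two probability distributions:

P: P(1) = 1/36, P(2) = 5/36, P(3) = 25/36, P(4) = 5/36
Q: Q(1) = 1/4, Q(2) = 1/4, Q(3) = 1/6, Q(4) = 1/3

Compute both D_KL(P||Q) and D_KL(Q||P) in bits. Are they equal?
D_KL(P||Q) = 1.0485 bits, D_KL(Q||P) = 1.0823 bits. No, they are not equal.

D_KL(P||Q) = Σ P(x) log₂(P(x)/Q(x))

Computing term by term:
  P(1)·log₂(P(1)/Q(1)) = (1/36)·log₂((1/36)/(1/4)) = -0.08805
  P(2)·log₂(P(2)/Q(2)) = (5/36)·log₂((5/36)/(1/4)) = -0.11778
  P(3)·log₂(P(3)/Q(3)) = (25/36)·log₂((25/36)/(1/6)) = 1.42979
  P(4)·log₂(P(4)/Q(4)) = (5/36)·log₂((5/36)/(1/3)) = -0.17542

D_KL(P||Q) = -0.08805 - 0.11778 + 1.42979 - 0.17542 = 1.04854 ≈ 1.0485 bits

D_KL(Q||P) = Σ Q(x) log₂(Q(x)/P(x))

Computing term by term:
  Q(1)·log₂(Q(1)/P(1)) = (1/4)·log₂((1/4)/(1/36)) = 0.79248
  Q(2)·log₂(Q(2)/P(2)) = (1/4)·log₂((1/4)/(5/36)) = 0.21200
  Q(3)·log₂(Q(3)/P(3)) = (1/6)·log₂((1/6)/(25/36)) = -0.34315
  Q(4)·log₂(Q(4)/P(4)) = (1/3)·log₂((1/3)/(5/36)) = 0.42101

D_KL(Q||P) = 0.79248 + 0.21200 - 0.34315 + 0.42101 = 1.08234 ≈ 1.0823 bits

These are NOT equal (difference: 0.0338 bits). KL divergence is asymmetric: D_KL(P||Q) ≠ D_KL(Q||P) in general.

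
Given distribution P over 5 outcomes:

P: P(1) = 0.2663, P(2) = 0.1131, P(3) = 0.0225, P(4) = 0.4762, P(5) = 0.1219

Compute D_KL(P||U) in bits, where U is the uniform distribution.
0.4550 bits

U(i) = 1/5 for all i

D_KL(P||U) = Σ P(x) log₂(P(x) / (1/5))
           = Σ P(x) log₂(P(x)) + log₂(5)
           = log₂(5) - H(P)

H(P) = -Σ P(x) log₂(P(x)):
  -P(1)·log₂(P(1)) = -(0.2663)·log₂(0.2663) = 0.50833
  -P(2)·log₂(P(2)) = -(0.1131)·log₂(0.1131) = 0.35562
  -P(3)·log₂(P(3)) = -(0.0225)·log₂(0.0225) = 0.12316
  -P(4)·log₂(P(4)) = -(0.4762)·log₂(0.4762) = 0.50971
  -P(5)·log₂(P(5)) = -(0.1219)·log₂(0.1219) = 0.37012
H(P) = 0.50833 + 0.35562 + 0.12316 + 0.50971 + 0.37012 = 1.86694 bits

log₂(5) = 2.32193 bits

D_KL(P||U) = 2.32193 - 1.86694 = 0.45499 ≈ 0.4550 bits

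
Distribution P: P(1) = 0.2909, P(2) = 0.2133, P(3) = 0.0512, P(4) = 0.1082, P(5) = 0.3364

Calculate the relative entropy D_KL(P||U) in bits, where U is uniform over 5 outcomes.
0.2329 bits

U(i) = 1/5 for all i

D_KL(P||U) = Σ P(x) log₂(P(x) / (1/5))
           = Σ P(x) log₂(P(x)) + log₂(5)
           = log₂(5) - H(P)

H(P) = -Σ P(x) log₂(P(x)):
  -P(1)·log₂(P(1)) = -(0.2909)·log₂(0.2909) = 0.51821
  -P(2)·log₂(P(2)) = -(0.2133)·log₂(0.2133) = 0.47546
  -P(3)·log₂(P(3)) = -(0.0512)·log₂(0.0512) = 0.21953
  -P(4)·log₂(P(4)) = -(0.1082)·log₂(0.1082) = 0.34713
  -P(5)·log₂(P(5)) = -(0.3364)·log₂(0.3364) = 0.52874
H(P) = 0.51821 + 0.47546 + 0.21953 + 0.34713 + 0.52874 = 2.08907 bits

log₂(5) = 2.32193 bits

D_KL(P||U) = 2.32193 - 2.08907 = 0.23286 ≈ 0.2329 bits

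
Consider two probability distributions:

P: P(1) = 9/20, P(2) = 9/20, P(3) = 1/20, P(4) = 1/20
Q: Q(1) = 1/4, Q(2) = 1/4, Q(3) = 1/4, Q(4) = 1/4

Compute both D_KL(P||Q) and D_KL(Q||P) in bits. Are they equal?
D_KL(P||Q) = 0.5310 bits, D_KL(Q||P) = 0.7370 bits. No, they are not equal.

D_KL(P||Q) = Σ P(x) log₂(P(x)/Q(x))

Computing term by term:
  P(1)·log₂(P(1)/Q(1)) = (9/20)·log₂((9/20)/(1/4)) = 0.38160
  P(2)·log₂(P(2)/Q(2)) = (9/20)·log₂((9/20)/(1/4)) = 0.38160
  P(3)·log₂(P(3)/Q(3)) = (1/20)·log₂((1/20)/(1/4)) = -0.11610
  P(4)·log₂(P(4)/Q(4)) = (1/20)·log₂((1/20)/(1/4)) = -0.11610

D_KL(P||Q) = 0.38160 + 0.38160 - 0.11610 - 0.11610 = 0.53100 ≈ 0.5310 bits

D_KL(Q||P) = Σ Q(x) log₂(Q(x)/P(x))

Computing term by term:
  Q(1)·log₂(Q(1)/P(1)) = (1/4)·log₂((1/4)/(9/20)) = -0.21200
  Q(2)·log₂(Q(2)/P(2)) = (1/4)·log₂((1/4)/(9/20)) = -0.21200
  Q(3)·log₂(Q(3)/P(3)) = (1/4)·log₂((1/4)/(1/20)) = 0.58048
  Q(4)·log₂(Q(4)/P(4)) = (1/4)·log₂((1/4)/(1/20)) = 0.58048

D_KL(Q||P) = -0.21200 - 0.21200 + 0.58048 + 0.58048 = 0.73696 ≈ 0.7370 bits

These are NOT equal (difference: 0.2060 bits). KL divergence is asymmetric: D_KL(P||Q) ≠ D_KL(Q||P) in general.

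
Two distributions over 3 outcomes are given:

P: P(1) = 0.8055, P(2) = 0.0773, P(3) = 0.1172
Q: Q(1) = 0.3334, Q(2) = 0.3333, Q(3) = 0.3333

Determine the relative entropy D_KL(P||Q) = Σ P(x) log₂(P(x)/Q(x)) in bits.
0.6854 bits

D_KL(P||Q) = Σ P(x) log₂(P(x)/Q(x))

Computing term by term:
  P(1)·log₂(P(1)/Q(1)) = 0.8055·log₂(0.8055/0.3334) = 1.02510
  P(2)·log₂(P(2)/Q(2)) = 0.0773·log₂(0.0773/0.3333) = -0.16297
  P(3)·log₂(P(3)/Q(3)) = 0.1172·log₂(0.1172/0.3333) = -0.17672

D_KL(P||Q) = 1.02510 - 0.16297 - 0.17672 = 0.68541 ≈ 0.6854 bits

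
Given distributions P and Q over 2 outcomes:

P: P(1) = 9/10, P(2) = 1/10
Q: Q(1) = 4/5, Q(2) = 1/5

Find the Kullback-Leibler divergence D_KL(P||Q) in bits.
0.0529 bits

D_KL(P||Q) = Σ P(x) log₂(P(x)/Q(x))

Computing term by term:
  P(1)·log₂(P(1)/Q(1)) = (9/10)·log₂((9/10)/(4/5)) = 0.15293
  P(2)·log₂(P(2)/Q(2)) = (1/10)·log₂((1/10)/(1/5)) = -0.10000

D_KL(P||Q) = 0.15293 - 0.10000 = 0.05293 ≈ 0.0529 bits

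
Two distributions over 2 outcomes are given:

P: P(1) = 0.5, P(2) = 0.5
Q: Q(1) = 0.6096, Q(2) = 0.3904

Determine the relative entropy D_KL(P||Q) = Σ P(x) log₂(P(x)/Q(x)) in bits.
0.0355 bits

D_KL(P||Q) = Σ P(x) log₂(P(x)/Q(x))

Computing term by term:
  P(1)·log₂(P(1)/Q(1)) = 0.5·log₂(0.5/0.6096) = -0.14297
  P(2)·log₂(P(2)/Q(2)) = 0.5·log₂(0.5/0.3904) = 0.17849

D_KL(P||Q) = -0.14297 + 0.17849 = 0.03552 ≈ 0.0355 bits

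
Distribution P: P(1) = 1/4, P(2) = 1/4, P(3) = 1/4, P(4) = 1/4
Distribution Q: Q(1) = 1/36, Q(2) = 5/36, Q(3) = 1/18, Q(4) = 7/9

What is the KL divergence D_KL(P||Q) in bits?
1.1376 bits

D_KL(P||Q) = Σ P(x) log₂(P(x)/Q(x))

Computing term by term:
  P(1)·log₂(P(1)/Q(1)) = (1/4)·log₂((1/4)/(1/36)) = 0.79248
  P(2)·log₂(P(2)/Q(2)) = (1/4)·log₂((1/4)/(5/36)) = 0.21200
  P(3)·log₂(P(3)/Q(3)) = (1/4)·log₂((1/4)/(1/18)) = 0.54248
  P(4)·log₂(P(4)/Q(4)) = (1/4)·log₂((1/4)/(7/9)) = -0.40936

D_KL(P||Q) = 0.79248 + 0.21200 + 0.54248 - 0.40936 = 1.13760 ≈ 1.1376 bits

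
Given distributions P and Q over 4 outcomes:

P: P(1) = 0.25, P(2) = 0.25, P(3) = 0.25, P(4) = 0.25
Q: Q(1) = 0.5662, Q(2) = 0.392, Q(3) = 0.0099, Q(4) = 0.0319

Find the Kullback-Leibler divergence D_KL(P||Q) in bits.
1.4501 bits

D_KL(P||Q) = Σ P(x) log₂(P(x)/Q(x))

Computing term by term:
  P(1)·log₂(P(1)/Q(1)) = 0.25·log₂(0.25/0.5662) = -0.29485
  P(2)·log₂(P(2)/Q(2)) = 0.25·log₂(0.25/0.392) = -0.16223
  P(3)·log₂(P(3)/Q(3)) = 0.25·log₂(0.25/0.0099) = 1.16459
  P(4)·log₂(P(4)/Q(4)) = 0.25·log₂(0.25/0.0319) = 0.74257

D_KL(P||Q) = -0.29485 - 0.16223 + 1.16459 + 0.74257 = 1.45008 ≈ 1.4501 bits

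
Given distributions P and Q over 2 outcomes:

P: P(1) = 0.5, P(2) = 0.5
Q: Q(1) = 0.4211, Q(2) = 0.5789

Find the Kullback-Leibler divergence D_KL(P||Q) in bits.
0.0182 bits

D_KL(P||Q) = Σ P(x) log₂(P(x)/Q(x))

Computing term by term:
  P(1)·log₂(P(1)/Q(1)) = 0.5·log₂(0.5/0.4211) = 0.12388
  P(2)·log₂(P(2)/Q(2)) = 0.5·log₂(0.5/0.5789) = -0.10569

D_KL(P||Q) = 0.12388 - 0.10569 = 0.01819 ≈ 0.0182 bits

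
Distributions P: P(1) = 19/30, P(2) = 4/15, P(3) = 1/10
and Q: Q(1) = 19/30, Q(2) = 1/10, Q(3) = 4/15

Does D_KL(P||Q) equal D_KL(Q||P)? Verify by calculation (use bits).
D_KL(P||Q) = 0.2358 bits, D_KL(Q||P) = 0.2358 bits. Yes — for this pair D_KL(P||Q) = D_KL(Q||P).

D_KL(P||Q) = Σ P(x) log₂(P(x)/Q(x))

Computing term by term:
  P(1)·log₂(P(1)/Q(1)) = (19/30)·log₂((19/30)/(19/30)) = 0.00000
  P(2)·log₂(P(2)/Q(2)) = (4/15)·log₂((4/15)/(1/10)) = 0.37734
  P(3)·log₂(P(3)/Q(3)) = (1/10)·log₂((1/10)/(4/15)) = -0.14150

D_KL(P||Q) = 0.00000 + 0.37734 - 0.14150 = 0.23584 ≈ 0.2358 bits

D_KL(Q||P) = Σ Q(x) log₂(Q(x)/P(x))

Computing term by term:
  Q(1)·log₂(Q(1)/P(1)) = (19/30)·log₂((19/30)/(19/30)) = 0.00000
  Q(2)·log₂(Q(2)/P(2)) = (1/10)·log₂((1/10)/(4/15)) = -0.14150
  Q(3)·log₂(Q(3)/P(3)) = (4/15)·log₂((4/15)/(1/10)) = 0.37734

D_KL(Q||P) = 0.00000 - 0.14150 + 0.37734 = 0.23584 ≈ 0.2358 bits

These ARE equal here. Q is P with outcomes relabeled (Q(2) = P(3), Q(3) = P(2)) by a relabeling that is its own inverse, so the two sums contain exactly the same terms in a different order. This is a special case — KL divergence is not symmetric in general: D_KL(P||Q) ≠ D_KL(Q||P) for most P, Q.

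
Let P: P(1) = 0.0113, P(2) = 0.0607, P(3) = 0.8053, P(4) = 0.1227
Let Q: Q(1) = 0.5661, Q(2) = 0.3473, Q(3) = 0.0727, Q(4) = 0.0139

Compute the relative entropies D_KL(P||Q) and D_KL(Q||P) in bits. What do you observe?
D_KL(P||Q) = 2.9630 bits, D_KL(Q||P) = 3.7746 bits. The two directions give different values (D_KL(Q||P) exceeds D_KL(P||Q) by 0.8116 bits): KL divergence is asymmetric.

D_KL(P||Q) = Σ P(x) log₂(P(x)/Q(x))

Computing term by term:
  P(1)·log₂(P(1)/Q(1)) = 0.0113·log₂(0.0113/0.5661) = -0.06381
  P(2)·log₂(P(2)/Q(2)) = 0.0607·log₂(0.0607/0.3473) = -0.15275
  P(3)·log₂(P(3)/Q(3)) = 0.8053·log₂(0.8053/0.0727) = 2.79399
  P(4)·log₂(P(4)/Q(4)) = 0.1227·log₂(0.1227/0.0139) = 0.38552

D_KL(P||Q) = -0.06381 - 0.15275 + 2.79399 + 0.38552 = 2.96295 ≈ 2.9630 bits

D_KL(Q||P) = Σ Q(x) log₂(Q(x)/P(x))

Computing term by term:
  Q(1)·log₂(Q(1)/P(1)) = 0.5661·log₂(0.5661/0.0113) = 3.19658
  Q(2)·log₂(Q(2)/P(2)) = 0.3473·log₂(0.3473/0.0607) = 0.87395
  Q(3)·log₂(Q(3)/P(3)) = 0.0727·log₂(0.0727/0.8053) = -0.25223
  Q(4)·log₂(Q(4)/P(4)) = 0.0139·log₂(0.0139/0.1227) = -0.04367

D_KL(Q||P) = 3.19658 + 0.87395 - 0.25223 - 0.04367 = 3.77463 ≈ 3.7746 bits

These are NOT equal (difference: 0.8116 bits). KL divergence is asymmetric: D_KL(P||Q) ≠ D_KL(Q||P) in general.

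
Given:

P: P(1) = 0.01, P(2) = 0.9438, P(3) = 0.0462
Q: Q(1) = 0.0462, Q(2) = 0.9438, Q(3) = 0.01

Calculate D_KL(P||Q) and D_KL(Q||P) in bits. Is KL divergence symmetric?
D_KL(P||Q) = 0.0799 bits, D_KL(Q||P) = 0.0799 bits. The two values coincide for this particular pair, but no — KL divergence is not symmetric in general.

D_KL(P||Q) = Σ P(x) log₂(P(x)/Q(x))

Computing term by term:
  P(1)·log₂(P(1)/Q(1)) = 0.01·log₂(0.01/0.0462) = -0.02208
  P(2)·log₂(P(2)/Q(2)) = 0.9438·log₂(0.9438/0.9438) = 0.00000
  P(3)·log₂(P(3)/Q(3)) = 0.0462·log₂(0.0462/0.01) = 0.10200

D_KL(P||Q) = -0.02208 + 0.00000 + 0.10200 = 0.07992 ≈ 0.0799 bits

D_KL(Q||P) = Σ Q(x) log₂(Q(x)/P(x))

Computing term by term:
  Q(1)·log₂(Q(1)/P(1)) = 0.0462·log₂(0.0462/0.01) = 0.10200
  Q(2)·log₂(Q(2)/P(2)) = 0.9438·log₂(0.9438/0.9438) = 0.00000
  Q(3)·log₂(Q(3)/P(3)) = 0.01·log₂(0.01/0.0462) = -0.02208

D_KL(Q||P) = 0.10200 + 0.00000 - 0.02208 = 0.07992 ≈ 0.0799 bits

These ARE equal here. Q is P with outcomes relabeled (Q(1) = P(3), Q(3) = P(1)) by a relabeling that is its own inverse, so the two sums contain exactly the same terms in a different order. This is a special case — KL divergence is not symmetric in general: D_KL(P||Q) ≠ D_KL(Q||P) for most P, Q.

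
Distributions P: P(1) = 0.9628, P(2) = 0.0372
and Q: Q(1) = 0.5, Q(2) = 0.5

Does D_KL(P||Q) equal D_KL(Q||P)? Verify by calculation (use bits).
D_KL(P||Q) = 0.7707 bits, D_KL(Q||P) = 1.4016 bits. No — D_KL(P||Q) ≠ D_KL(Q||P) for this pair.

D_KL(P||Q) = Σ P(x) log₂(P(x)/Q(x))

Computing term by term:
  P(1)·log₂(P(1)/Q(1)) = 0.9628·log₂(0.9628/0.5) = 0.91014
  P(2)·log₂(P(2)/Q(2)) = 0.0372·log₂(0.0372/0.5) = -0.13945

D_KL(P||Q) = 0.91014 - 0.13945 = 0.77069 ≈ 0.7707 bits

D_KL(Q||P) = Σ Q(x) log₂(Q(x)/P(x))

Computing term by term:
  Q(1)·log₂(Q(1)/P(1)) = 0.5·log₂(0.5/0.9628) = -0.47265
  Q(2)·log₂(Q(2)/P(2)) = 0.5·log₂(0.5/0.0372) = 1.87428

D_KL(Q||P) = -0.47265 + 1.87428 = 1.40163 ≈ 1.4016 bits

These are NOT equal (difference: 0.6309 bits). KL divergence is asymmetric: D_KL(P||Q) ≠ D_KL(Q||P) in general.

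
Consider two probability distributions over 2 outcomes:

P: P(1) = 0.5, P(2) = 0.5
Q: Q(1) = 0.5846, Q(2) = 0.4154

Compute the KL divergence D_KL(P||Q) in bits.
0.0210 bits

D_KL(P||Q) = Σ P(x) log₂(P(x)/Q(x))

Computing term by term:
  P(1)·log₂(P(1)/Q(1)) = 0.5·log₂(0.5/0.5846) = -0.11276
  P(2)·log₂(P(2)/Q(2)) = 0.5·log₂(0.5/0.4154) = 0.13371

D_KL(P||Q) = -0.11276 + 0.13371 = 0.02095 ≈ 0.0210 bits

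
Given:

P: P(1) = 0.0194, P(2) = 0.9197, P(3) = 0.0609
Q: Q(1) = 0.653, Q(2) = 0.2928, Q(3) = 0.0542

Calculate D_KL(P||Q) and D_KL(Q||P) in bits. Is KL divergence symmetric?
D_KL(P||Q) = 1.4305 bits, D_KL(Q||P) = 2.8200 bits. No, KL divergence is not symmetric.

D_KL(P||Q) = Σ P(x) log₂(P(x)/Q(x))

Computing term by term:
  P(1)·log₂(P(1)/Q(1)) = 0.0194·log₂(0.0194/0.653) = -0.09842
  P(2)·log₂(P(2)/Q(2)) = 0.9197·log₂(0.9197/0.2928) = 1.51865
  P(3)·log₂(P(3)/Q(3)) = 0.0609·log₂(0.0609/0.0542) = 0.01024

D_KL(P||Q) = -0.09842 + 1.51865 + 0.01024 = 1.43047 ≈ 1.4305 bits

D_KL(Q||P) = Σ Q(x) log₂(Q(x)/P(x))

Computing term by term:
  Q(1)·log₂(Q(1)/P(1)) = 0.653·log₂(0.653/0.0194) = 3.31264
  Q(2)·log₂(Q(2)/P(2)) = 0.2928·log₂(0.2928/0.9197) = -0.48349
  Q(3)·log₂(Q(3)/P(3)) = 0.0542·log₂(0.0542/0.0609) = -0.00911

D_KL(Q||P) = 3.31264 - 0.48349 - 0.00911 = 2.82004 ≈ 2.8200 bits

These are NOT equal (difference: 1.3895 bits). KL divergence is asymmetric: D_KL(P||Q) ≠ D_KL(Q||P) in general.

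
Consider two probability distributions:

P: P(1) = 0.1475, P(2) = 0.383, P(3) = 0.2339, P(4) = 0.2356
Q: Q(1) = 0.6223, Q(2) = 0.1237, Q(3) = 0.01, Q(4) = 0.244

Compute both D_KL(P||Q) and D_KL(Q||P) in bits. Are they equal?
D_KL(P||Q) = 1.3700 bits, D_KL(Q||P) = 1.0576 bits. No, they are not equal.

D_KL(P||Q) = Σ P(x) log₂(P(x)/Q(x))

Computing term by term:
  P(1)·log₂(P(1)/Q(1)) = 0.1475·log₂(0.1475/0.6223) = -0.30634
  P(2)·log₂(P(2)/Q(2)) = 0.383·log₂(0.383/0.1237) = 0.62448
  P(3)·log₂(P(3)/Q(3)) = 0.2339·log₂(0.2339/0.01) = 1.06374
  P(4)·log₂(P(4)/Q(4)) = 0.2356·log₂(0.2356/0.244) = -0.01191

D_KL(P||Q) = -0.30634 + 0.62448 + 1.06374 - 0.01191 = 1.36997 ≈ 1.3700 bits

D_KL(Q||P) = Σ Q(x) log₂(Q(x)/P(x))

Computing term by term:
  Q(1)·log₂(Q(1)/P(1)) = 0.6223·log₂(0.6223/0.1475) = 1.29245
  Q(2)·log₂(Q(2)/P(2)) = 0.1237·log₂(0.1237/0.383) = -0.20169
  Q(3)·log₂(Q(3)/P(3)) = 0.01·log₂(0.01/0.2339) = -0.04548
  Q(4)·log₂(Q(4)/P(4)) = 0.244·log₂(0.244/0.2356) = 0.01233

D_KL(Q||P) = 1.29245 - 0.20169 - 0.04548 + 0.01233 = 1.05761 ≈ 1.0576 bits

These are NOT equal (difference: 0.3124 bits). KL divergence is asymmetric: D_KL(P||Q) ≠ D_KL(Q||P) in general.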